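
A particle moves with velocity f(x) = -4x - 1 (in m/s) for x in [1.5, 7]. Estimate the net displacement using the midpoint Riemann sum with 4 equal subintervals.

-99

Δx = (7 − 1.5)/4 = 1.375.
Midpoints: 2.1875, 3.5625, 4.9375, 6.3125.
f(2.1875) = -9.75, f(3.5625) = -15.25, f(4.9375) = -20.75, f(6.3125) = -26.25.
Sum = Δx · [f(2.1875) + f(3.5625) + f(4.9375) + f(6.3125)].
Sum = -99.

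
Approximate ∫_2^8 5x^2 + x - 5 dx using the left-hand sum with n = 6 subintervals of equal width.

Δx = (8 − 2)/6 = 1.
Left endpoints: 2, 3, 4, 5, 6, 7.
f(2) = 17, f(3) = 43, f(4) = 79, f(5) = 125, f(6) = 181, f(7) = 247.
Sum = Δx · [f(2) + f(3) + f(4) + ...].
Sum = 692.

692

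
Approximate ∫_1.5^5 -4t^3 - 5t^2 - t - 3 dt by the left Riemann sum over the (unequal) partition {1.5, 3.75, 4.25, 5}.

Subinterval widths: 2.25, 0.5, 0.75.
Left endpoints: 1.5, 3.75, 4.25.
f(1.5) = -29.25, f(3.75) = -288, f(4.25) = -404.625.
Sum = Σ Δt_i · f(t_i).
Sum = -513.28125.

-513.28125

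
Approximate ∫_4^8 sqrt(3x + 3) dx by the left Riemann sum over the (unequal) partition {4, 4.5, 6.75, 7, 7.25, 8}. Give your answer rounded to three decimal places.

Subinterval widths: 0.5, 2.25, 0.25, 0.25, 0.75.
Left endpoints: 4, 4.5, 6.75, 7, 7.25.
f(4) ≈ 3.873, f(4.5) ≈ 4.062, f(6.75) ≈ 4.822, f(7) ≈ 4.899, f(7.25) ≈ 4.975.
Sum = Σ Δx_i · f(x_i).
Sum ≈ 17.237.

17.237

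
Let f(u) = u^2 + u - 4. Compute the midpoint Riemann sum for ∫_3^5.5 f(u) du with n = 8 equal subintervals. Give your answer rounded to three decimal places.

Δu = (5.5 − 3)/8 = 0.3125.
Midpoints: 3.15625, 3.46875, 3.78125, 4.09375, 4.40625, 4.71875, 5.03125, 5.34375.
f(3.15625) = 9337/1024, f(3.46875) = 11777/1024, f(3.78125) = 14417/1024, f(4.09375) = 17257/1024, f(4.40625) = 20297/1024, f(4.71875) = 23537/1024, f(5.03125) = 26977/1024, f(5.34375) = 30617/1024.
Sum = Δu · [f(3.15625) + f(3.46875) + f(3.78125) + ...].
Sum ≈ 47.063.

47.063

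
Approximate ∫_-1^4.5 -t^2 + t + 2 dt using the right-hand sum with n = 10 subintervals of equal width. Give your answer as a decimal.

Δt = (4.5 − (-1))/10 = 0.55.
Right endpoints: -0.45, 0.1, 0.65, 1.2, 1.75, 2.3, 2.85, 3.4, 3.95, 4.5.
f(-0.45) = 1.3475, f(0.1) = 2.09, f(0.65) = 2.2275, f(1.2) = 1.76, f(1.75) = 0.6875, f(2.3) = -0.99, f(2.85) = -3.2725, f(3.4) = -6.16, f(3.95) = -9.6525, f(4.5) = -13.75.
Sum = Δt · [f(-0.45) + f(0.1) + f(0.65) + ...].
Sum = -14.141875.

-14.141875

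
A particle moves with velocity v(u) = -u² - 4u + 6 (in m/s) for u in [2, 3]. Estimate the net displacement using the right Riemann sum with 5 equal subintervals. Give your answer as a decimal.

-11.24

Δu = (3 − 2)/5 = 0.2.
Right endpoints: 2.2, 2.4, 2.6, 2.8, 3.
v(2.2) = -7.64, v(2.4) = -9.36, v(2.6) = -11.16, v(2.8) = -13.04, v(3) = -15.
Sum = Δu · [v(2.2) + v(2.4) + v(2.6) + v(2.8) + v(3)].
Sum = -11.24.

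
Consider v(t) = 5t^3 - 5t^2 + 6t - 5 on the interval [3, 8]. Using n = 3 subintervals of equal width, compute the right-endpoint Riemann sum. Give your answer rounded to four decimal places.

6346.4815

Δt = (8 − 3)/3 = 5/3.
Right endpoints: 14/3, 19/3, 8.
v(14/3) = 11401/27, v(19/3) = 29771/27, v(8) = 2283.
Sum = Δt · [v(14/3) + v(19/3) + v(8)].
Sum ≈ 6346.4815.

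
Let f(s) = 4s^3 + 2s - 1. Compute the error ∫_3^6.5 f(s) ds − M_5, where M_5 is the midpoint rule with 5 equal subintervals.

Exact integral: ∫_3^6.5 f(s) ds = 1733.8125.
M_5 = 1725.66625.
Error = 1733.8125 − 1725.66625 = 8.14625.

8.14625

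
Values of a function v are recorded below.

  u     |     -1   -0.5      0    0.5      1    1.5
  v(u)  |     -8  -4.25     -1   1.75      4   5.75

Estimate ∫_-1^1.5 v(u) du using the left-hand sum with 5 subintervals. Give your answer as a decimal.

Δu = 0.5.
Sum = 0.5·[(-8) + (-4.25) + (-1) + 1.75 + 4] = -3.75.

-3.75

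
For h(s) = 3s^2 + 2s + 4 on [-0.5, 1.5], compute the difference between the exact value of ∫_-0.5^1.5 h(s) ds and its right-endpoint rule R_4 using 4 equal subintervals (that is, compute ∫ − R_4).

-2.75

Exact integral: ∫_-0.5^1.5 h(s) ds = 13.5.
R_4 = 16.25.
Error = 13.5 − 16.25 = -2.75.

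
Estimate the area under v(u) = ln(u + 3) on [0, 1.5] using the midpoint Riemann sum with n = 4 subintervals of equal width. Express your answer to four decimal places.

1.9732

Δu = (1.5 − 0)/4 = 0.375.
Midpoints: 0.1875, 0.5625, 0.9375, 1.3125.
v(0.1875) ≈ 1.1592, v(0.5625) ≈ 1.2705, v(0.9375) ≈ 1.3705, v(1.3125) ≈ 1.4615.
Sum = Δu · [v(0.1875) + v(0.5625) + v(0.9375) + v(1.3125)].
Sum ≈ 1.9732.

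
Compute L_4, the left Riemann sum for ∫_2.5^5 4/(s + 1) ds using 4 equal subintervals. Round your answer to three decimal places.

Δs = (5 − 2.5)/4 = 0.625.
Left endpoints: 2.5, 3.125, 3.75, 4.375.
f(2.5) = 8/7, f(3.125) = 32/33, f(3.75) = 16/19, f(4.375) = 32/43.
Sum = Δs · [f(2.5) + f(3.125) + f(3.75) + f(4.375)].
Sum ≈ 2.312.

2.312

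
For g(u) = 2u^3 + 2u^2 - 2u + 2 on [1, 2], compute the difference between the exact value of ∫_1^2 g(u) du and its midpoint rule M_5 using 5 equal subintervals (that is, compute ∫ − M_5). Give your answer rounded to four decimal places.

0.0367

Exact integral: ∫_1^2 g(u) du ≈ 11.166667.
M_5 = 11.13.
Error ≈ 11.166667 − 11.13 ≈ 0.0367.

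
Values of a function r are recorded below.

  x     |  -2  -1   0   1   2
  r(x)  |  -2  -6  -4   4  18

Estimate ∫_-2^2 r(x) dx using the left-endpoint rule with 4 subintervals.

Δx = 1.
Sum = 1·[(-2) + (-6) + (-4) + 4] = -8.

-8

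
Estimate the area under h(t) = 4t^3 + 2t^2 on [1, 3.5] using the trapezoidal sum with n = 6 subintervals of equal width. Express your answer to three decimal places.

179.077

Δt = (3.5 − 1)/6 = 5/12.
h(1) = 6, h(17/12) = 6647/432, h(11/6) = 847/27, h(2.25) = 55.6875, h(8/3) = 2432/27, h(37/12) = 58867/432, h(3.5) = 196.
T_6 = (Δt/2)·[h(t_0) + 2h(t_1) + ... + 2h(t_{5}) + h(t_6)].
Sum ≈ 179.077.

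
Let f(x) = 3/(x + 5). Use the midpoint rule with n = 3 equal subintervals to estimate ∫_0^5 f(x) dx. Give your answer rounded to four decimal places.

Δx = (5 − 0)/3 = 5/3.
Midpoints: 5/6, 2.5, 25/6.
f(5/6) = 18/35, f(2.5) = 0.4, f(25/6) = 18/55.
Sum = Δx · [f(5/6) + f(2.5) + f(25/6)].
Sum ≈ 2.0693.

2.0693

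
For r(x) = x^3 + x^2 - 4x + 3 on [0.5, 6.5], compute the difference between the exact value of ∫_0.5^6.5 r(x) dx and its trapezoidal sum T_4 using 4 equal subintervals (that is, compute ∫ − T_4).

-25.875

Exact integral: ∫_0.5^6.5 r(x) dx = 471.75.
T_4 = 497.625.
Error = 471.75 − 497.625 = -25.875.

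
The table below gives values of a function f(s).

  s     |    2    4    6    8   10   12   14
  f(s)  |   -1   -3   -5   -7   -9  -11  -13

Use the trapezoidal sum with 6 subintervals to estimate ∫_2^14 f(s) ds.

-84

Δs = 2.
T_6 = (2/2)·[(-1) + 2·(-3) + 2·(-5) + 2·(-7) + 2·(-9) + 2·(-11) + (-13)] = -84.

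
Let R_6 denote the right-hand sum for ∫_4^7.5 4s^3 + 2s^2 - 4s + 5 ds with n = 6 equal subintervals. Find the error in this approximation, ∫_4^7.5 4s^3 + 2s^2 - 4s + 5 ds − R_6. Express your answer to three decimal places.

-451.010

Exact integral: ∫_4^7.5 f(s) ds ≈ 3083.64583.
R_6 ≈ 3534.65567.
Error ≈ 3083.64583 − 3534.65567 ≈ -451.010.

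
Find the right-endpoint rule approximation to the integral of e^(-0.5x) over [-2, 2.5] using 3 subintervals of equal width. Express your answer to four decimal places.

Δx = (2.5 − (-2))/3 = 1.5.
Right endpoints: -0.5, 1, 2.5.
f(-0.5) ≈ 1.2840, f(1) ≈ 0.6065, f(2.5) ≈ 0.2865.
Sum = Δx · [f(-0.5) + f(1) + f(2.5)].
Sum ≈ 3.2656.

3.2656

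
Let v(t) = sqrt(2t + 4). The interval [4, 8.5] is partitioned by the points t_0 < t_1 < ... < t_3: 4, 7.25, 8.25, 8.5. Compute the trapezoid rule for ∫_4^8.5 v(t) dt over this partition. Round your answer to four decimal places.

Subinterval widths: 3.25, 1, 0.25.
v(4) ≈ 3.4641, v(7.25) ≈ 4.3012, v(8.25) ≈ 4.5277, v(8.5) ≈ 4.5826.
On each subinterval the trapezoid contributes (Δt_i/2)·[v(t_{i-1}) + v(t_i)].
Sum ≈ 18.1718.

18.1718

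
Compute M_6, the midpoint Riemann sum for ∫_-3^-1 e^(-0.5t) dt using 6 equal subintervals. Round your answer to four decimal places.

Δt = (-1 − (-3))/6 = 1/3.
Midpoints: -17/6, -2.5, -13/6, -11/6, -1.5, -7/6.
f(-17/6) ≈ 4.1234, f(-2.5) ≈ 3.4903, f(-13/6) ≈ 2.9545, f(-11/6) ≈ 2.5009, f(-1.5) ≈ 2.1170, f(-7/6) ≈ 1.7920.
Sum = Δt · [f(-17/6) + f(-2.5) + f(-13/6) + ...].
Sum ≈ 5.6594.

5.6594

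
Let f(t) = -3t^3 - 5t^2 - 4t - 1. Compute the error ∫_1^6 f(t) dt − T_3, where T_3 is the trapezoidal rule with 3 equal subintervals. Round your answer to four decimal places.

Exact integral: ∫_1^6 f(t) dt ≈ -1404.583333.
T_3 ≈ -1489.074074.
Error ≈ -1404.583333 − (-1489.074074) ≈ 84.4907.

84.4907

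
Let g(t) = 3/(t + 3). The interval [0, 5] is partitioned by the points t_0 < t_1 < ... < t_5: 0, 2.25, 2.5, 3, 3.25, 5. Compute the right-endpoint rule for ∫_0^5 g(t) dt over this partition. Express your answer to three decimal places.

Subinterval widths: 2.25, 0.25, 0.5, 0.25, 1.75.
Right endpoints: 2.25, 2.5, 3, 3.25, 5.
g(2.25) = 4/7, g(2.5) = 6/11, g(3) = 0.5, g(3.25) = 0.48, g(5) = 0.375.
Sum = Σ Δt_i · g(t_i).
Sum ≈ 2.448.

2.448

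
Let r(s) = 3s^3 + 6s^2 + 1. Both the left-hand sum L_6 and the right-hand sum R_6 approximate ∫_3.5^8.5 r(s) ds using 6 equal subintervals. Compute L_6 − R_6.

-1728.125

L_6 ≈ 4120.659722.
R_6 ≈ 5848.784722.
L_6 − R_6 = -1728.125.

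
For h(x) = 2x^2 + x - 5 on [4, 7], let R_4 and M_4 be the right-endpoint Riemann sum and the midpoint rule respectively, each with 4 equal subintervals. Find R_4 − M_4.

26.71875

R_4 = 213.9375.
M_4 = 187.21875.
R_4 − M_4 = 26.71875.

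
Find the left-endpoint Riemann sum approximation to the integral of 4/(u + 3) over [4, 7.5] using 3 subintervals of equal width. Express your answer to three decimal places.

1.738

Δu = (7.5 − 4)/3 = 7/6.
Left endpoints: 4, 31/6, 19/3.
f(4) = 4/7, f(31/6) = 24/49, f(19/3) = 3/7.
Sum = Δu · [f(4) + f(31/6) + f(19/3)].
Sum ≈ 1.738.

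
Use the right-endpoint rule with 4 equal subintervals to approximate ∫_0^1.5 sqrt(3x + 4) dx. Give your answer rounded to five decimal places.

3.89813

Δx = (1.5 − 0)/4 = 0.375.
Right endpoints: 0.375, 0.75, 1.125, 1.5.
f(0.375) ≈ 2.26385, f(0.75) ≈ 2.50000, f(1.125) ≈ 2.71570, f(1.5) ≈ 2.91548.
Sum = Δx · [f(0.375) + f(0.75) + f(1.125) + f(1.5)].
Sum ≈ 3.89813.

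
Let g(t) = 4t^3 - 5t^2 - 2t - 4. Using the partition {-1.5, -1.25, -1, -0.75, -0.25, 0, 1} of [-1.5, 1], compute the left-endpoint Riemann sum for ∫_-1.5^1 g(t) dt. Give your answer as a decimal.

-21.9375

Subinterval widths: 0.25, 0.25, 0.25, 0.5, 0.25, 1.
Left endpoints: -1.5, -1.25, -1, -0.75, -0.25, 0.
g(-1.5) = -25.75, g(-1.25) = -17.125, g(-1) = -11, g(-0.75) = -7, g(-0.25) = -3.875, g(0) = -4.
Sum = Σ Δt_i · g(t_i).
Sum = -21.9375.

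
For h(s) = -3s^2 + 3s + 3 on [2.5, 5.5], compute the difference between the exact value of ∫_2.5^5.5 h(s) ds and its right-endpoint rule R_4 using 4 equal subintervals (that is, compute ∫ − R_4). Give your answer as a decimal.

24.46875

Exact integral: ∫_2.5^5.5 h(s) ds = -105.75.
R_4 = -130.21875.
Error = -105.75 − (-130.21875) = 24.46875.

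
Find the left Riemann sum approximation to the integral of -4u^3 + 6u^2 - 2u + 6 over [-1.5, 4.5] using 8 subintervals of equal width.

Δu = (4.5 − (-1.5))/8 = 0.75.
Left endpoints: -1.5, -0.75, 0, 0.75, 1.5, 2.25, 3, 3.75.
f(-1.5) = 36, f(-0.75) = 12.5625, f(0) = 6, f(0.75) = 6.1875, f(1.5) = 3, f(2.25) = -13.6875, f(3) = -54, f(3.75) = -128.0625.
Sum = Δu · [f(-1.5) + f(-0.75) + f(0) + ...].
Sum = -99.

-99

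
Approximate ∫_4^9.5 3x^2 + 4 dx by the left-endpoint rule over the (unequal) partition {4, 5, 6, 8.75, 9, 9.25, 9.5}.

624.34375

Subinterval widths: 1, 1, 2.75, 0.25, 0.25, 0.25.
Left endpoints: 4, 5, 6, 8.75, 9, 9.25.
f(4) = 52, f(5) = 79, f(6) = 112, f(8.75) = 233.6875, f(9) = 247, f(9.25) = 260.6875.
Sum = Σ Δx_i · f(x_i).
Sum = 624.34375.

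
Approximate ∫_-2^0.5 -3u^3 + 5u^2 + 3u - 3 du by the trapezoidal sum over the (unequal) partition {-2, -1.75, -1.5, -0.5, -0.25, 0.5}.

15.10546875

Subinterval widths: 0.25, 0.25, 1, 0.25, 0.75.
f(-2) = 35, f(-1.75) = 23.140625, f(-1.5) = 13.875, f(-0.5) = -2.875, f(-0.25) = -3.390625, f(0.5) = -0.625.
On each subinterval the trapezoid contributes (Δu_i/2)·[f(u_{i-1}) + f(u_i)].
Sum = 15.10546875.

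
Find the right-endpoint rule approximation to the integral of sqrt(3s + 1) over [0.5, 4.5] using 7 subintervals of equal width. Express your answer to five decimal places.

12.01270

Δs = (4.5 − 0.5)/7 = 4/7.
Right endpoints: 15/14, 23/14, 31/14, 39/14, 47/14, 55/14, 4.5.
f(15/14) ≈ 2.05287, f(23/14) ≈ 2.43487, f(31/14) ≈ 2.76457, f(39/14) ≈ 3.05894, f(47/14) ≈ 3.32738, f(55/14) ≈ 3.57571, f(4.5) ≈ 3.80789.
Sum = Δs · [f(15/14) + f(23/14) + f(31/14) + ...].
Sum ≈ 12.01270.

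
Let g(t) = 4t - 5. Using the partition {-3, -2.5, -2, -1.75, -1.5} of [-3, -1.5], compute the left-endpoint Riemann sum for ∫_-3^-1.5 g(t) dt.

-22.25

Subinterval widths: 0.5, 0.5, 0.25, 0.25.
Left endpoints: -3, -2.5, -2, -1.75.
g(-3) = -17, g(-2.5) = -15, g(-2) = -13, g(-1.75) = -12.
Sum = Σ Δt_i · g(t_i).
Sum = -22.25.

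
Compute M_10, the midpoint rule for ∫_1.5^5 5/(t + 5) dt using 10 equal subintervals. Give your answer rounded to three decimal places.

Δt = (5 − 1.5)/10 = 0.35.
Midpoints: 1.675, 2.025, 2.375, 2.725, 3.075, 3.425, 3.775, 4.125, 4.475, 4.825.
f(1.675) = 200/267, f(2.025) = 200/281, f(2.375) = 40/59, f(2.725) = 200/309, f(3.075) = 200/323, f(3.425) = 200/337, f(3.775) = 200/351, f(4.125) = 40/73, f(4.475) = 200/379, f(4.825) = 200/393.
Sum = Δt · [f(1.675) + f(2.025) + f(2.375) + ...].
Sum ≈ 2.154.

2.154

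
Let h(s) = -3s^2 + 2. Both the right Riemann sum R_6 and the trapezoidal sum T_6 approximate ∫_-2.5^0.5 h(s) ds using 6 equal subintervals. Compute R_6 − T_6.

R_6 = -5.625.
T_6 = -10.125.
R_6 − T_6 = 4.5.

4.5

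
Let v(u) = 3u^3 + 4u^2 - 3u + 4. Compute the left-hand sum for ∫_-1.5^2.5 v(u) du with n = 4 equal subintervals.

36

Δu = (2.5 − (-1.5))/4 = 1.
Left endpoints: -1.5, -0.5, 0.5, 1.5.
v(-1.5) = 7.375, v(-0.5) = 6.125, v(0.5) = 3.875, v(1.5) = 18.625.
Sum = Δu · [v(-1.5) + v(-0.5) + v(0.5) + v(1.5)].
Sum = 36.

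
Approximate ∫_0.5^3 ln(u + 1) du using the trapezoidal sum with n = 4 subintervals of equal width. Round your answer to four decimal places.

Δu = (3 − 0.5)/4 = 0.625.
f(0.5) ≈ 0.4055, f(1.125) ≈ 0.7538, f(1.75) ≈ 1.0116, f(2.375) ≈ 1.2164, f(3) ≈ 1.3863.
T_4 = (Δu/2)·[f(u_0) + 2f(u_1) + 2f(u_2) + 2f(u_3) + f(u_4)].
Sum ≈ 2.4235.

2.4235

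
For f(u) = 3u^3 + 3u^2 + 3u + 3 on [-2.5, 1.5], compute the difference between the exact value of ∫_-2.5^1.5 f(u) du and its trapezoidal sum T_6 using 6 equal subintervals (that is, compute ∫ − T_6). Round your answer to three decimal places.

0.444

Exact integral: ∫_-2.5^1.5 f(u) du = -0.5.
T_6 ≈ -0.94444.
Error ≈ -0.5 − (-0.94444) ≈ 0.444.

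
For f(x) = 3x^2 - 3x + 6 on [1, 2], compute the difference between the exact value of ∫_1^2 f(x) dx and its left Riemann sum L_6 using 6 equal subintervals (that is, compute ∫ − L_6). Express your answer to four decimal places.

Exact integral: ∫_1^2 f(x) dx = 8.5.
L_6 ≈ 8.013889.
Error ≈ 8.5 − 8.013889 ≈ 0.4861.

0.4861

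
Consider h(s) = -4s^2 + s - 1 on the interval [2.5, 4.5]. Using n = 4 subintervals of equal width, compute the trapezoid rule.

Δs = (4.5 − 2.5)/4 = 0.5.
h(2.5) = -23.5, h(3) = -34, h(3.5) = -46.5, h(4) = -61, h(4.5) = -77.5.
T_4 = (Δs/2)·[h(s_0) + 2h(s_1) + 2h(s_2) + 2h(s_3) + h(s_4)].
Sum = -96.

-96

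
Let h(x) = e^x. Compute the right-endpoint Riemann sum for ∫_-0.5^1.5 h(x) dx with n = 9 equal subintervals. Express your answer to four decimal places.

Δx = (1.5 − (-0.5))/9 = 2/9.
Right endpoints: -5/18, -1/18, 1/6, 7/18, 11/18, 5/6, 19/18, 23/18, 1.5.
h(-5/18) ≈ 0.7575, h(-1/18) ≈ 0.9460, h(1/6) ≈ 1.1814, h(7/18) ≈ 1.4753, h(11/18) ≈ 1.8425, h(5/6) ≈ 2.3010, h(19/18) ≈ 2.8736, h(23/18) ≈ 3.5887, h(1.5) ≈ 4.4817.
Sum = Δx · [h(-5/18) + h(-1/18) + h(1/6) + ...].
Sum ≈ 4.3217.

4.3217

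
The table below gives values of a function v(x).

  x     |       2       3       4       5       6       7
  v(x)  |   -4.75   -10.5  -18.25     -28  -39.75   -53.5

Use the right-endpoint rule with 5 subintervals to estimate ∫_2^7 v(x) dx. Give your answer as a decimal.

Δx = 1.
Sum = 1·[(-10.5) + (-18.25) + (-28) + (-39.75) + (-53.5)] = -150.

-150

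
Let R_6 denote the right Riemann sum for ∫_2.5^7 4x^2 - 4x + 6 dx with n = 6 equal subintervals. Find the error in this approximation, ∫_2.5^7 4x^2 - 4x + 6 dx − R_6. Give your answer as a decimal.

-59.0625

Exact integral: ∫_2.5^7 f(x) dx = 378.
R_6 = 437.0625.
Error = 378 − 437.0625 = -59.0625.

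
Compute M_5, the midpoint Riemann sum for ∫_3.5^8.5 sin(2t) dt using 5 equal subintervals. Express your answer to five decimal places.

0.61147

Δt = (8.5 − 3.5)/5 = 1.
Midpoints: 4, 5, 6, 7, 8.
f(4) ≈ 0.98936, f(5) ≈ -0.54402, f(6) ≈ -0.53657, f(7) ≈ 0.99061, f(8) ≈ -0.28790.
Sum = Δt · [f(4) + f(5) + f(6) + f(7) + f(8)].
Sum ≈ 0.61147.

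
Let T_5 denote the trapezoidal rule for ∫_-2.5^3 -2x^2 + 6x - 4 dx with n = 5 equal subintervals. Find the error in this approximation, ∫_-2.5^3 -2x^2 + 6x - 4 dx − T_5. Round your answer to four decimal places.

2.2183

Exact integral: ∫_-2.5^3 f(x) dx ≈ -42.166667.
T_5 = -44.385.
Error ≈ -42.166667 − (-44.385) ≈ 2.2183.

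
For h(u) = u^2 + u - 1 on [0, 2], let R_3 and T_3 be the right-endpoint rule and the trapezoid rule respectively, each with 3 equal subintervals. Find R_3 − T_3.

2

R_3 ≈ 4.81481481.
T_3 ≈ 2.81481481.
R_3 − T_3 = 2.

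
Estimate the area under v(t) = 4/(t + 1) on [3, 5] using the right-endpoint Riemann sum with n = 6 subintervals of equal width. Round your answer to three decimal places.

1.568

Δt = (5 − 3)/6 = 1/3.
Right endpoints: 10/3, 11/3, 4, 13/3, 14/3, 5.
v(10/3) = 12/13, v(11/3) = 6/7, v(4) = 0.8, v(13/3) = 0.75, v(14/3) = 12/17, v(5) = 2/3.
Sum = Δt · [v(10/3) + v(11/3) + v(4) + ...].
Sum ≈ 1.568.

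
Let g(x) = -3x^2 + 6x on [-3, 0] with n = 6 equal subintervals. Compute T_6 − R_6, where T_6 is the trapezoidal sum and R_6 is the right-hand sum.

T_6 = -54.375.
R_6 = -43.125.
T_6 − R_6 = -11.25.

-11.25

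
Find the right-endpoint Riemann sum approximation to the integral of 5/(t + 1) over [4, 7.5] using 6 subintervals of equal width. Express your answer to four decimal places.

Δt = (7.5 − 4)/6 = 7/12.
Right endpoints: 55/12, 31/6, 5.75, 19/3, 83/12, 7.5.
f(55/12) = 60/67, f(31/6) = 30/37, f(5.75) = 20/27, f(19/3) = 15/22, f(83/12) = 12/19, f(7.5) = 10/17.
Sum = Δt · [f(55/12) + f(31/6) + f(5.75) + ...].
Sum ≈ 2.5367.

2.5367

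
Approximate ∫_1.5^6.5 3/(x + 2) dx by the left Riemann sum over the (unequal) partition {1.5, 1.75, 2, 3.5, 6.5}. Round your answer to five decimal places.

Subinterval widths: 0.25, 0.25, 1.5, 3.
Left endpoints: 1.5, 1.75, 2, 3.5.
f(1.5) = 6/7, f(1.75) = 0.8, f(2) = 0.75, f(3.5) = 6/11.
Sum = Σ Δx_i · f(x_i).
Sum ≈ 3.17565.

3.17565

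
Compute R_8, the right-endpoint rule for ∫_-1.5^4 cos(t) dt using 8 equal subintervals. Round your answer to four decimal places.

-0.0179

Δt = (4 − (-1.5))/8 = 0.6875.
Right endpoints: -0.8125, -0.125, 0.5625, 1.25, 1.9375, 2.625, 3.3125, 4.
f(-0.8125) ≈ 0.6877, f(-0.125) ≈ 0.9922, f(0.5625) ≈ 0.8459, f(1.25) ≈ 0.3153, f(1.9375) ≈ -0.3585, f(2.625) ≈ -0.8695, f(3.3125) ≈ -0.9854, f(4) ≈ -0.6536.
Sum = Δt · [f(-0.8125) + f(-0.125) + f(0.5625) + ...].
Sum ≈ -0.0179.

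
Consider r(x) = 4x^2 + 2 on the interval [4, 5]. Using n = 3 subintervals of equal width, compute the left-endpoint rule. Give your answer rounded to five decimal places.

77.40741

Δx = (5 − 4)/3 = 1/3.
Left endpoints: 4, 13/3, 14/3.
r(4) = 66, r(13/3) = 694/9, r(14/3) = 802/9.
Sum = Δx · [r(4) + r(13/3) + r(14/3)].
Sum ≈ 77.40741.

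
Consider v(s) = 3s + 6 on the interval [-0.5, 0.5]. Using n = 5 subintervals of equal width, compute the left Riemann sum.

Δs = (0.5 − (-0.5))/5 = 0.2.
Left endpoints: -0.5, -0.3, -0.1, 0.1, 0.3.
v(-0.5) = 4.5, v(-0.3) = 5.1, v(-0.1) = 5.7, v(0.1) = 6.3, v(0.3) = 6.9.
Sum = Δs · [v(-0.5) + v(-0.3) + v(-0.1) + v(0.1) + v(0.3)].
Sum = 5.7.

5.7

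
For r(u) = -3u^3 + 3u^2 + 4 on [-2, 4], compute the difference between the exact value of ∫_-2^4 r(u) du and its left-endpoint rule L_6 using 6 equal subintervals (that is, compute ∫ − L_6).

-84

Exact integral: ∫_-2^4 r(u) du = -84.
L_6 = 0.
Error = -84 − 0 = -84.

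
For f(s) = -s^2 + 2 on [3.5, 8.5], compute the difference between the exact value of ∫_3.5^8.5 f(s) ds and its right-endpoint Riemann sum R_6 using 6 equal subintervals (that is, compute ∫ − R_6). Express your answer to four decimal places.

Exact integral: ∫_3.5^8.5 f(s) ds ≈ -180.416667.
R_6 ≈ -205.995370.
Error ≈ -180.416667 − (-205.995370) ≈ 25.5787.

25.5787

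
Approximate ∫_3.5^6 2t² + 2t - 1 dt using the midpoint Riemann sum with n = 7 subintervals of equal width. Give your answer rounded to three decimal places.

Δt = (6 − 3.5)/7 = 5/14.
Midpoints: 103/28, 113/28, 123/28, 4.75, 143/28, 153/28, 163/28.
f(103/28) = 13101/392, f(113/28) = 15541/392, f(123/28) = 18181/392, f(4.75) = 53.625, f(143/28) = 24061/392, f(153/28) = 27301/392, f(163/28) = 30741/392.
Sum = Δt · [f(103/28) + f(113/28) + f(123/28) + ...].
Sum ≈ 136.614.

136.614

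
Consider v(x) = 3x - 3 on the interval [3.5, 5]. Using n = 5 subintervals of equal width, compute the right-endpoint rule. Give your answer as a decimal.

Δx = (5 − 3.5)/5 = 0.3.
Right endpoints: 3.8, 4.1, 4.4, 4.7, 5.
v(3.8) = 8.4, v(4.1) = 9.3, v(4.4) = 10.2, v(4.7) = 11.1, v(5) = 12.
Sum = Δx · [v(3.8) + v(4.1) + v(4.4) + v(4.7) + v(5)].
Sum = 15.3.

15.3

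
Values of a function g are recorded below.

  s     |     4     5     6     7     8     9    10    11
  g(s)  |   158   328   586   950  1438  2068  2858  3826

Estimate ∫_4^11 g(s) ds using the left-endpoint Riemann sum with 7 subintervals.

8386

Δs = 1.
Sum = 1·[158 + 328 + 586 + 950 + 1438 + 2068 + 2858] = 8386.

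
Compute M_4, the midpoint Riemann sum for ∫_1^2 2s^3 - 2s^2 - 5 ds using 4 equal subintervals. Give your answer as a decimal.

-2.203125

Δs = (2 − 1)/4 = 0.25.
Midpoints: 1.125, 1.375, 1.625, 1.875.
f(1.125) = -4.68359375, f(1.375) = -3.58203125, f(1.625) = -1.69921875, f(1.875) = 1.15234375.
Sum = Δs · [f(1.125) + f(1.375) + f(1.625) + f(1.875)].
Sum = -2.203125.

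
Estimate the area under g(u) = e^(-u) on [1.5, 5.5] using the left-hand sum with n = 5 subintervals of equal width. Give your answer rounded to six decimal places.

0.318220

Δu = (5.5 − 1.5)/5 = 0.8.
Left endpoints: 1.5, 2.3, 3.1, 3.9, 4.7.
g(1.5) ≈ 0.223130, g(2.3) ≈ 0.100259, g(3.1) ≈ 0.045049, g(3.9) ≈ 0.020242, g(4.7) ≈ 0.009095.
Sum = Δu · [g(1.5) + g(2.3) + g(3.1) + g(3.9) + g(4.7)].
Sum ≈ 0.318220.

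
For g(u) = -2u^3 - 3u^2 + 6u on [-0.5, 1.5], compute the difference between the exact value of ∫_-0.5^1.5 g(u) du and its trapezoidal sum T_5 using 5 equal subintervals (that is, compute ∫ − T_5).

0.32

Exact integral: ∫_-0.5^1.5 g(u) du = 0.
T_5 = -0.32.
Error = 0 − (-0.32) = 0.32.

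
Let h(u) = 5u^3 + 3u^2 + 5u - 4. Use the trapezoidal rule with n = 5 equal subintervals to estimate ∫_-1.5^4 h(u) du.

417.54625

Δu = (4 − (-1.5))/5 = 1.1.
h(-1.5) = -21.625, h(-0.4) = -5.84, h(0.7) = 2.685, h(1.8) = 43.88, h(2.9) = 157.675, h(4) = 384.
T_5 = (Δu/2)·[h(u_0) + 2h(u_1) + ... + 2h(u_{4}) + h(u_5)].
Sum = 417.54625.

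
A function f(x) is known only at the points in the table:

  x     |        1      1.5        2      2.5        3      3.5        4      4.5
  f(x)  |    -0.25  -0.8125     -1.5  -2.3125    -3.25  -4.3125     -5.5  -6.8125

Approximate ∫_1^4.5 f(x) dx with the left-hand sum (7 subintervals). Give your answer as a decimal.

Δx = 0.5.
Sum = 0.5·[(-0.25) + (-0.8125) + (-1.5) + (-2.3125) + (-3.25) + (-4.3125) + (-5.5)] = -8.96875.

-8.96875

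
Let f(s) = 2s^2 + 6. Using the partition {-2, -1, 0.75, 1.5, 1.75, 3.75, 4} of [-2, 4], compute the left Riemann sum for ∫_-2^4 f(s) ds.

Subinterval widths: 1, 1.75, 0.75, 0.25, 2, 0.25.
Left endpoints: -2, -1, 0.75, 1.5, 1.75, 3.75.
f(-2) = 14, f(-1) = 8, f(0.75) = 7.125, f(1.5) = 10.5, f(1.75) = 12.125, f(3.75) = 34.125.
Sum = Σ Δs_i · f(s_i).
Sum = 68.75.

68.75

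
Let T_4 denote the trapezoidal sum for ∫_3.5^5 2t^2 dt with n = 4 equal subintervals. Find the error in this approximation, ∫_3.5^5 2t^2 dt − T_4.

-0.0703125

Exact integral: ∫_3.5^5 f(t) dt = 54.75.
T_4 = 54.8203125.
Error = 54.75 − 54.8203125 = -0.0703125.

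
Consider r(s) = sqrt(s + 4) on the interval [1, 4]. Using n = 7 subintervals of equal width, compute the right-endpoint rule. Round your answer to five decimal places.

7.75760

Δs = (4 − 1)/7 = 3/7.
Right endpoints: 10/7, 13/7, 16/7, 19/7, 22/7, 25/7, 4.
r(10/7) ≈ 2.32993, r(13/7) ≈ 2.42015, r(16/7) ≈ 2.50713, r(19/7) ≈ 2.59119, r(22/7) ≈ 2.67261, r(25/7) ≈ 2.75162, r(4) ≈ 2.82843.
Sum = Δs · [r(10/7) + r(13/7) + r(16/7) + ...].
Sum ≈ 7.75760.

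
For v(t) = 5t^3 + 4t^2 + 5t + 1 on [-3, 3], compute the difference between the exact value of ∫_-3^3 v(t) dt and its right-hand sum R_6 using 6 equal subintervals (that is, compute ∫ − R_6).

Exact integral: ∫_-3^3 v(t) dt = 78.
R_6 = 232.
Error = 78 − 232 = -154.

-154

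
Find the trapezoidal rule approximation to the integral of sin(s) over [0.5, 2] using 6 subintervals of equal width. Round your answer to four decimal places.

Δs = (2 − 0.5)/6 = 0.25.
f(0.5) ≈ 0.4794, f(0.75) ≈ 0.6816, f(1) ≈ 0.8415, f(1.25) ≈ 0.9490, f(1.5) ≈ 0.9975, f(1.75) ≈ 0.9840, f(2) ≈ 0.9093.
T_6 = (Δs/2)·[f(s_0) + 2f(s_1) + ... + 2f(s_{5}) + f(s_6)].
Sum ≈ 1.2870.

1.2870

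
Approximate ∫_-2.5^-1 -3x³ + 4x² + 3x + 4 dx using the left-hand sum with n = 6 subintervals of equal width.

54.02734375

Δx = (-1 − (-2.5))/6 = 0.25.
Left endpoints: -2.5, -2.25, -2, -1.75, -1.5, -1.25.
f(-2.5) = 68.375, f(-2.25) = 51.671875, f(-2) = 38, f(-1.75) = 27.078125, f(-1.5) = 18.625, f(-1.25) = 12.359375.
Sum = Δx · [f(-2.5) + f(-2.25) + f(-2) + ...].
Sum = 54.02734375.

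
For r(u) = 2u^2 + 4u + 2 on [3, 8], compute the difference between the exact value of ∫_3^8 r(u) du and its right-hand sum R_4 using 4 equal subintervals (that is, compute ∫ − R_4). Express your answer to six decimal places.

-83.854167

Exact integral: ∫_3^8 r(u) du ≈ 443.33333333.
R_4 = 527.1875.
Error ≈ 443.33333333 − 527.1875 ≈ -83.854167.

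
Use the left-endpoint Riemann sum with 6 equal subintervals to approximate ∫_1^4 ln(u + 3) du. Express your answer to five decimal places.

4.93406

Δu = (4 − 1)/6 = 0.5.
Left endpoints: 1, 1.5, 2, 2.5, 3, 3.5.
f(1) ≈ 1.38629, f(1.5) ≈ 1.50408, f(2) ≈ 1.60944, f(2.5) ≈ 1.70475, f(3) ≈ 1.79176, f(3.5) ≈ 1.87180.
Sum = Δu · [f(1) + f(1.5) + f(2) + ...].
Sum ≈ 4.93406.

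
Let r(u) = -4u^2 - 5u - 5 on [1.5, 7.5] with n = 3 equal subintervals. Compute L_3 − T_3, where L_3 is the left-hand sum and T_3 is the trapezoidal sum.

246

L_3 = -493.
T_3 = -739.
L_3 − T_3 = 246.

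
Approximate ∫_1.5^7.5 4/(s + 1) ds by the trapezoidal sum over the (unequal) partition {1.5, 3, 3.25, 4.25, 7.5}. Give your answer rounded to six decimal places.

5.046989

Subinterval widths: 1.5, 0.25, 1, 3.25.
f(1.5) = 1.6, f(3) = 1, f(3.25) = 16/17, f(4.25) = 16/21, f(7.5) = 8/17.
On each subinterval the trapezoid contributes (Δs_i/2)·[f(s_{i-1}) + f(s_i)].
Sum ≈ 5.046989.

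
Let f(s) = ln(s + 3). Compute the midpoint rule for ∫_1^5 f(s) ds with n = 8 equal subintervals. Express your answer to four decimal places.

Δs = (5 − 1)/8 = 0.5.
Midpoints: 1.25, 1.75, 2.25, 2.75, 3.25, 3.75, 4.25, 4.75.
f(1.25) ≈ 1.4469, f(1.75) ≈ 1.5581, f(2.25) ≈ 1.6582, f(2.75) ≈ 1.7492, f(3.25) ≈ 1.8326, f(3.75) ≈ 1.9095, f(4.25) ≈ 1.9810, f(4.75) ≈ 2.0477.
Sum = Δs · [f(1.25) + f(1.75) + f(2.25) + ...].
Sum ≈ 7.0917.

7.0917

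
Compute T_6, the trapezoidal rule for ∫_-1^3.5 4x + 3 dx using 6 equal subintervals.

Δx = (3.5 − (-1))/6 = 0.75.
f(-1) = -1, f(-0.25) = 2, f(0.5) = 5, f(1.25) = 8, f(2) = 11, f(2.75) = 14, f(3.5) = 17.
T_6 = (Δx/2)·[f(x_0) + 2f(x_1) + ... + 2f(x_{5}) + f(x_6)].
Sum = 36.

36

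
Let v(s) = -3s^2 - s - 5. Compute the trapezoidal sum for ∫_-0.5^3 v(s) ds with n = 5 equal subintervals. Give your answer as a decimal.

Δs = (3 − (-0.5))/5 = 0.7.
v(-0.5) = -5.25, v(0.2) = -5.32, v(0.9) = -8.33, v(1.6) = -14.28, v(2.3) = -23.17, v(3) = -35.
T_5 = (Δs/2)·[v(s_0) + 2v(s_1) + ... + 2v(s_{4}) + v(s_5)].
Sum = -49.8575.

-49.8575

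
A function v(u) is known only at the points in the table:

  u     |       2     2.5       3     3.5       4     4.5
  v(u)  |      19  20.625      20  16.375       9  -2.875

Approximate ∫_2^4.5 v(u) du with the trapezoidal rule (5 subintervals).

37.03125

Δu = 0.5.
T_5 = (0.5/2)·[19 + 2·20.625 + 2·20 + 2·16.375 + 2·9 + (-2.875)] = 37.03125.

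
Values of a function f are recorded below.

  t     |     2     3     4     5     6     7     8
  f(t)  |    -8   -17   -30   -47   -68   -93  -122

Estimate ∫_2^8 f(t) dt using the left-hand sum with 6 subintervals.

-263

Δt = 1.
Sum = 1·[(-8) + (-17) + (-30) + (-47) + (-68) + (-93)] = -263.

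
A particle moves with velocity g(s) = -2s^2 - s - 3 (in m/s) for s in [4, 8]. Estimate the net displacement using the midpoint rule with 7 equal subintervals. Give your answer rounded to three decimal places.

Δs = (8 − 4)/7 = 4/7.
Midpoints: 30/7, 34/7, 38/7, 6, 46/7, 50/7, 54/7.
g(30/7) = -2157/49, g(34/7) = -2697/49, g(38/7) = -3301/49, g(6) = -81, g(46/7) = -4701/49, g(50/7) = -5497/49, g(54/7) = -6357/49.
Sum = Δs · [g(30/7) + g(34/7) + g(38/7) + ...].
Sum ≈ -334.449.

-334.449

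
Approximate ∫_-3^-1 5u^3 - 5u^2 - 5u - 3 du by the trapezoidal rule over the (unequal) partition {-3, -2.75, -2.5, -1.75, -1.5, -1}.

-132.73828125

Subinterval widths: 0.25, 0.25, 0.75, 0.25, 0.5.
f(-3) = -168, f(-2.75) = -131.046875, f(-2.5) = -99.875, f(-1.75) = -36.359375, f(-1.5) = -23.625, f(-1) = -8.
On each subinterval the trapezoid contributes (Δu_i/2)·[f(u_{i-1}) + f(u_i)].
Sum = -132.73828125.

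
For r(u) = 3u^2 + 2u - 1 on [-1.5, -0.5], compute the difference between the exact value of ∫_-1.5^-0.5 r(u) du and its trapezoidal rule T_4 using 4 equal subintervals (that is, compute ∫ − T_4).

-0.03125

Exact integral: ∫_-1.5^-0.5 r(u) du = 0.25.
T_4 = 0.28125.
Error = 0.25 − 0.28125 = -0.03125.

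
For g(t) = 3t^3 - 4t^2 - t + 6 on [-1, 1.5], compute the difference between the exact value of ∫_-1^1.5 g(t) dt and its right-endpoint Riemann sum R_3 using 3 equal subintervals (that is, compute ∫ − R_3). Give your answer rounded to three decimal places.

-1.837

Exact integral: ∫_-1^1.5 g(t) dt ≈ 11.58854.
R_3 ≈ 13.42593.
Error ≈ 11.58854 − 13.42593 ≈ -1.837.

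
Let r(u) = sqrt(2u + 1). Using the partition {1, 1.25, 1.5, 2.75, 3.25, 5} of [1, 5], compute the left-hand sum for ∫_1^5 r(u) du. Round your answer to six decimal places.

Subinterval widths: 0.25, 0.25, 1.25, 0.5, 1.75.
Left endpoints: 1, 1.25, 1.5, 2.75, 3.25.
r(1) ≈ 1.732051, r(1.25) ≈ 1.870829, r(1.5) ≈ 2.000000, r(2.75) ≈ 2.549510, r(3.25) ≈ 2.738613.
Sum = Σ Δu_i · r(u_i).
Sum ≈ 9.468047.

9.468047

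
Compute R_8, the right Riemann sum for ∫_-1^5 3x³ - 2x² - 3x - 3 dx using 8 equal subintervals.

Δx = (5 − (-1))/8 = 0.75.
Right endpoints: -0.25, 0.5, 1.25, 2, 2.75, 3.5, 4.25, 5.
f(-0.25) = -2.421875, f(0.5) = -4.625, f(1.25) = -4.015625, f(2) = 7, f(2.75) = 36.015625, f(3.5) = 90.625, f(4.25) = 178.421875, f(5) = 307.
Sum = Δx · [f(-0.25) + f(0.5) + f(1.25) + ...].
Sum = 456.

456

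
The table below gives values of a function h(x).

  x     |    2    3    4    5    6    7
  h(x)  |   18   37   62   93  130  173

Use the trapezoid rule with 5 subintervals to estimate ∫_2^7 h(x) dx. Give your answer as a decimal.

417.5

Δx = 1.
T_5 = (1/2)·[18 + 2·37 + 2·62 + 2·93 + 2·130 + 173] = 417.5.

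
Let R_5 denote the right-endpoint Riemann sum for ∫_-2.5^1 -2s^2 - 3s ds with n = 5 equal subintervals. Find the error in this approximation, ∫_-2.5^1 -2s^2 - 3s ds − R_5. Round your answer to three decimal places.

Exact integral: ∫_-2.5^1 f(s) ds ≈ -3.20833.
R_5 = -3.78.
Error ≈ -3.20833 − (-3.78) ≈ 0.572.

0.572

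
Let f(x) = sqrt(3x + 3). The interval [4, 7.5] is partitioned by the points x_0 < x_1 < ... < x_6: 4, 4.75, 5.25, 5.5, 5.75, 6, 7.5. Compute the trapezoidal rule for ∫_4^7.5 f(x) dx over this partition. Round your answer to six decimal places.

15.698025

Subinterval widths: 0.75, 0.5, 0.25, 0.25, 0.25, 1.5.
f(4) ≈ 3.872983, f(4.75) ≈ 4.153312, f(5.25) ≈ 4.330127, f(5.5) ≈ 4.415880, f(5.75) ≈ 4.500000, f(6) ≈ 4.582576, f(7.5) ≈ 5.049752.
On each subinterval the trapezoid contributes (Δx_i/2)·[f(x_{i-1}) + f(x_i)].
Sum ≈ 15.698025.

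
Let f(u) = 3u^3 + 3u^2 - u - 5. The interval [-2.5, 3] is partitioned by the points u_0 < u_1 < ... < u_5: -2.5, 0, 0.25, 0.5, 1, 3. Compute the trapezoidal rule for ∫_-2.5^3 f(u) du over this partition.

Subinterval widths: 2.5, 0.25, 0.25, 0.5, 2.
f(-2.5) = -30.625, f(0) = -5, f(0.25) = -5.015625, f(0.5) = -4.375, f(1) = 0, f(3) = 100.
On each subinterval the trapezoid contributes (Δu_i/2)·[f(u_{i-1}) + f(u_i)].
Sum = 51.94921875.

51.94921875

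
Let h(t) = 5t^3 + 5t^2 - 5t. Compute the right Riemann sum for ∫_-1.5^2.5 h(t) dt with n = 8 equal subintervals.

Δt = (2.5 − (-1.5))/8 = 0.5.
Right endpoints: -1, -0.5, 0, 0.5, 1, 1.5, 2, 2.5.
h(-1) = 5, h(-0.5) = 3.125, h(0) = 0, h(0.5) = -0.625, h(1) = 5, h(1.5) = 20.625, h(2) = 50, h(2.5) = 96.875.
Sum = Δt · [h(-1) + h(-0.5) + h(0) + ...].
Sum = 90.

90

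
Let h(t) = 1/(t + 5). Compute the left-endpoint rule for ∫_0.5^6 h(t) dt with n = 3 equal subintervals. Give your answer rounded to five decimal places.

0.78333

Δt = (6 − 0.5)/3 = 11/6.
Left endpoints: 0.5, 7/3, 25/6.
h(0.5) = 2/11, h(7/3) = 3/22, h(25/6) = 6/55.
Sum = Δt · [h(0.5) + h(7/3) + h(25/6)].
Sum ≈ 0.78333.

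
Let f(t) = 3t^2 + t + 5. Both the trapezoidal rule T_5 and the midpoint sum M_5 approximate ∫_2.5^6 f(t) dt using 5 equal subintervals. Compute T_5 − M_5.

1.28625

T_5 = 233.6075.
M_5 = 232.32125.
T_5 − M_5 = 1.28625.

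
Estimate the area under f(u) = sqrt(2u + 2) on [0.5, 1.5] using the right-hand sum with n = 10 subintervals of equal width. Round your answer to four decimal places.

Δu = (1.5 − 0.5)/10 = 0.1.
Right endpoints: 0.6, 0.7, 0.8, 0.9, 1, 1.1, 1.2, 1.3, 1.4, 1.5.
f(0.6) ≈ 1.7889, f(0.7) ≈ 1.8439, f(0.8) ≈ 1.8974, f(0.9) ≈ 1.9494, f(1) ≈ 2.0000, f(1.1) ≈ 2.0494, f(1.2) ≈ 2.0976, f(1.3) ≈ 2.1448, f(1.4) ≈ 2.1909, f(1.5) ≈ 2.2361.
Sum = Δu · [f(0.6) + f(0.7) + f(0.8) + ...].
Sum ≈ 2.0198.

2.0198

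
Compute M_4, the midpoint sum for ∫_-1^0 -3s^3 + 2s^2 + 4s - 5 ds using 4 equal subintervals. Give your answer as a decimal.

Δs = (0 − (-1))/4 = 0.25.
Midpoints: -0.875, -0.625, -0.375, -0.125.
f(-0.875) = -2539/512, f(-0.625) = -3065/512, f(-0.375) = -3103/512, f(-0.125) = -2797/512.
Sum = Δs · [f(-0.875) + f(-0.625) + f(-0.375) + f(-0.125)].
Sum = -5.6171875.

-5.6171875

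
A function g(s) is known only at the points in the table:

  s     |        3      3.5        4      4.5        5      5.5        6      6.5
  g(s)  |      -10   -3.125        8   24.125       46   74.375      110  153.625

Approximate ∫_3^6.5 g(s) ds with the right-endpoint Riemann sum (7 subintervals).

Δs = 0.5.
Sum = 0.5·[(-3.125) + 8 + 24.125 + 46 + 74.375 + 110 + 153.625] = 206.5.

206.5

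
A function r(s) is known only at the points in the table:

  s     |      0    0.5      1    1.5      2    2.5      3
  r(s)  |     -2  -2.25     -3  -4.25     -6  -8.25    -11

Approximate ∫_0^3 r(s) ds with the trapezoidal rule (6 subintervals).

Δs = 0.5.
T_6 = (0.5/2)·[(-2) + 2·(-2.25) + 2·(-3) + 2·(-4.25) + 2·(-6) + 2·(-8.25) + (-11)] = -15.125.

-15.125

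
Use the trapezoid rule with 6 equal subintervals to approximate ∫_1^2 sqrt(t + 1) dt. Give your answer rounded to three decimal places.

Δt = (2 − 1)/6 = 1/6.
f(1) ≈ 1.414, f(7/6) ≈ 1.472, f(4/3) ≈ 1.528, f(1.5) ≈ 1.581, f(5/3) ≈ 1.633, f(11/6) ≈ 1.683, f(2) ≈ 1.732.
T_6 = (Δt/2)·[f(t_0) + 2f(t_1) + ... + 2f(t_{5}) + f(t_6)].
Sum ≈ 1.578.

1.578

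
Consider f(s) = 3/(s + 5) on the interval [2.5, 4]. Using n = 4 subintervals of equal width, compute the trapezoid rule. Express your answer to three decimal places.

Δs = (4 − 2.5)/4 = 0.375.
f(2.5) = 0.4, f(2.875) = 8/21, f(3.25) = 4/11, f(3.625) = 8/23, f(4) = 1/3.
T_4 = (Δs/2)·[f(s_0) + 2f(s_1) + 2f(s_2) + 2f(s_3) + f(s_4)].
Sum ≈ 0.547.

0.547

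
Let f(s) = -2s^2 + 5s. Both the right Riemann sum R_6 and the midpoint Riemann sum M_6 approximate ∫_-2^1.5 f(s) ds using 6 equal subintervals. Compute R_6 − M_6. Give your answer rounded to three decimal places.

R_6 ≈ -6.23032.
M_6 ≈ -11.75984.
R_6 − M_6 ≈ 5.530.

5.530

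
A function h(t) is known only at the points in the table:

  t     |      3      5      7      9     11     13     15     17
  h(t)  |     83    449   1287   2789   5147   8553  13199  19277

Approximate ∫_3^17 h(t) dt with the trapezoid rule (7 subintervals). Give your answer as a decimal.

82208

Δt = 2.
T_7 = (2/2)·[83 + 2·449 + 2·1287 + 2·2789 + 2·5147 + 2·8553 + 2·13199 + 19277] = 82208.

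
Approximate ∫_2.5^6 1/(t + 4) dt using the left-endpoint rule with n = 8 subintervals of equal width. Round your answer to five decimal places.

0.44278

Δt = (6 − 2.5)/8 = 0.4375.
Left endpoints: 2.5, 2.9375, 3.375, 3.8125, 4.25, 4.6875, 5.125, 5.5625.
f(2.5) = 2/13, f(2.9375) = 16/111, f(3.375) = 8/59, f(3.8125) = 0.128, f(4.25) = 4/33, f(4.6875) = 16/139, f(5.125) = 8/73, f(5.5625) = 16/153.
Sum = Δt · [f(2.5) + f(2.9375) + f(3.375) + ...].
Sum ≈ 0.44278.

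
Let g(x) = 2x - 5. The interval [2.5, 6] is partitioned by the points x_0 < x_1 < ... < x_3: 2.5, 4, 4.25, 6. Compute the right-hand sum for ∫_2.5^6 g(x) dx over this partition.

Subinterval widths: 1.5, 0.25, 1.75.
Right endpoints: 4, 4.25, 6.
g(4) = 3, g(4.25) = 3.5, g(6) = 7.
Sum = Σ Δx_i · g(x_i).
Sum = 17.625.

17.625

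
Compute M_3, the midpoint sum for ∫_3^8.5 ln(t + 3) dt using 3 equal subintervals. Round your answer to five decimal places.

11.84749

Δt = (8.5 − 3)/3 = 11/6.
Midpoints: 47/12, 5.75, 91/12.
f(47/12) ≈ 1.93393, f(5.75) ≈ 2.16905, f(91/12) ≈ 2.35928.
Sum = Δt · [f(47/12) + f(5.75) + f(91/12)].
Sum ≈ 11.84749.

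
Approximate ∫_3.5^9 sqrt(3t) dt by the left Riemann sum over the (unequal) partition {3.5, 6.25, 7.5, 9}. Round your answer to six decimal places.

Subinterval widths: 2.75, 1.25, 1.5.
Left endpoints: 3.5, 6.25, 7.5.
f(3.5) ≈ 3.240370, f(6.25) ≈ 4.330127, f(7.5) ≈ 4.743416.
Sum = Σ Δt_i · f(t_i).
Sum ≈ 21.438802.

21.438802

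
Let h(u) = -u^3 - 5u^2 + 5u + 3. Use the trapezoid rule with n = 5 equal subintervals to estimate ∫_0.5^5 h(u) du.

-297.03375

Δu = (5 − 0.5)/5 = 0.9.
h(0.5) = 4.125, h(1.4) = -2.544, h(2.3) = -24.117, h(3.2) = -64.968, h(4.1) = -129.471, h(5) = -222.
T_5 = (Δu/2)·[h(u_0) + 2h(u_1) + ... + 2h(u_{4}) + h(u_5)].
Sum = -297.03375.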